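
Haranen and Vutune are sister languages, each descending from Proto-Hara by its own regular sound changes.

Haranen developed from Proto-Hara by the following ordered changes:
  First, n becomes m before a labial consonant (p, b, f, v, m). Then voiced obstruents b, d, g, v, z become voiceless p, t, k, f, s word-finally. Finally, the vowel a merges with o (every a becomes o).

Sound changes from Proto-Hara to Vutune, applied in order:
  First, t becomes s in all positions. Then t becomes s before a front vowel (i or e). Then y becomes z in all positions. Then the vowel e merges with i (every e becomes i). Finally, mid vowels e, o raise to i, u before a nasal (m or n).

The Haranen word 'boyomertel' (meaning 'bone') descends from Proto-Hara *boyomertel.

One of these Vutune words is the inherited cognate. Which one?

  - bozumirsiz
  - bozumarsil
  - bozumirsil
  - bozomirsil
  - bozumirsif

Vutune: start from *boyomertel.
  rule 1 (unconditioned shift): boyomertel → boyomersel
  rule 2: no change — boyomersel
  rule 3 (unconditioned shift): boyomersel → bozomersel
  rule 4 (vowel merger): bozomersel → bozomirsil
  rule 5 (pre-nasal raising): bozomirsil → bozumirsil
  ⇒ Vutune bozumirsil
Only 'bozumirsil' matches the regular Vutune development of *boyomertel.

bozumirsil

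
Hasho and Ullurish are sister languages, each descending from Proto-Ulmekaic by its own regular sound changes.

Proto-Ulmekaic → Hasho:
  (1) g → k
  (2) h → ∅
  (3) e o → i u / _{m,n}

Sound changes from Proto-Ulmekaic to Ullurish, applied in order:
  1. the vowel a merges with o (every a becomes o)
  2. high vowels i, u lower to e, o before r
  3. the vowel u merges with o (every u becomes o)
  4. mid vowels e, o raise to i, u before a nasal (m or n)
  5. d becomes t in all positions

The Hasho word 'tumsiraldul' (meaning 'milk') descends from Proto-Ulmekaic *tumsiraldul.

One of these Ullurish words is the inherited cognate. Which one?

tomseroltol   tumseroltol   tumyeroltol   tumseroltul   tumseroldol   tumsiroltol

Ullurish: *tumsiraldul
  tumsiraldul → tumsiroldul   [vowel merger]
  tumsiroldul → tumseroldul   [pre-rhotic lowering]
  tumseroldul → tomseroldol   [vowel merger]
  tomseroldol → tumseroldol   [pre-nasal raising]
  tumseroldol → tumseroltol   [unconditioned shift]
  giving Ullurish tumseroltol.
Only 'tumseroltol' matches the regular Ullurish development of *tumsiraldul.

tumseroltol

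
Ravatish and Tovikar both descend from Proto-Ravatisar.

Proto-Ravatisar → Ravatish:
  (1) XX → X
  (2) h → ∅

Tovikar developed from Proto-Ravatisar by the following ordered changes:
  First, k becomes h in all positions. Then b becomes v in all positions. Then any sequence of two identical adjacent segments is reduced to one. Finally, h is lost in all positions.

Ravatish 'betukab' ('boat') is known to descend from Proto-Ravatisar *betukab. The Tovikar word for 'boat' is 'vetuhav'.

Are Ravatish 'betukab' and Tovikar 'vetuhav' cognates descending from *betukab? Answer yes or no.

Derive the expected Tovikar reflex of *betukab:
Tovikar: *betukab
  betukab → betuhab   [unconditioned shift]
  betuhab → vetuhav   [unconditioned shift]
  vetuhav (rule 3 does not apply)
  vetuhav → vetuav   [h-loss]
  giving Tovikar vetuav.
The regular Tovikar reflex would be 'vetuav', but the attested form is 'vetuhav'. The correspondence is irregular, so they are not cognates (the Tovikar form has a different source).

no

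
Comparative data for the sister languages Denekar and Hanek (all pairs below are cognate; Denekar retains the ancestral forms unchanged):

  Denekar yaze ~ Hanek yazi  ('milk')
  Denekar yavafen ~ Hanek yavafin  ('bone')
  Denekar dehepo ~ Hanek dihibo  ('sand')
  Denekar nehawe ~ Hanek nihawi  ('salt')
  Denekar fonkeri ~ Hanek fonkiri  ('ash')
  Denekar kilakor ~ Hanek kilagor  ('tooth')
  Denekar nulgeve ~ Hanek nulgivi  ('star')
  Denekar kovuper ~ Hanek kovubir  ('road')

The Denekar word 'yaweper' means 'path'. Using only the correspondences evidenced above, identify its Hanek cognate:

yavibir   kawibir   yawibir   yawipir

dehepo ~ dihibo — Denekar e corresponds to Hanek i after a consonant, before a labial obstruent.
kovuper ~ kovubir — Denekar p corresponds to Hanek b between vowels (before a front vowel).
fonkeri ~ fonkiri, kovuper ~ kovubir — Denekar e corresponds to Hanek i after a consonant, before r.
Applying these to Denekar 'yaweper':
  yaweper → yawiper   (e→i after a consonant, before a labial obstruent)
  yawiper → yawiber   (p→b between vowels (before a front vowel))
  yawiber → yawibir   (e→i after a consonant, before r)
So the Hanek cognate is 'yawibir'.

yawibir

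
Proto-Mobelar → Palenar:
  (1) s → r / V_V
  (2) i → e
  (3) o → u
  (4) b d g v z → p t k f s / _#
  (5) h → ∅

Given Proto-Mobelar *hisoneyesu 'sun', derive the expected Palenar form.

eruneyeru

Palenar: start from *hisoneyesu.
  rule 1 (rhotacism): hisoneyesu → hironeyeru
  rule 2 (vowel merger): hironeyeru → heroneyeru
  rule 3 (vowel merger): heroneyeru → heruneyeru
  rule 4: no change — heruneyeru
  rule 5 (h-loss): heruneyeru → eruneyeru
  ⇒ Palenar eruneyeru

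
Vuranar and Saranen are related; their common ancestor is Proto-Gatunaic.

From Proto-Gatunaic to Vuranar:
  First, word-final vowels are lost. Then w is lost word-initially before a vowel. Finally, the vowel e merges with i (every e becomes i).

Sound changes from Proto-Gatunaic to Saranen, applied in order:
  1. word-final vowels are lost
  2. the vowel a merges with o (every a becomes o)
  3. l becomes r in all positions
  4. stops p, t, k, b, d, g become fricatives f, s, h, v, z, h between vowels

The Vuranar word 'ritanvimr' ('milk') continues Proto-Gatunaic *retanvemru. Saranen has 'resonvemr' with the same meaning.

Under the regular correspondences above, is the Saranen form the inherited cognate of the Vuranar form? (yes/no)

Derive the expected Saranen reflex of *retanvemru:
Saranen: *retanvemru > retanvemr > retonvemr > resonvemr  (by apocope, vowel merger, intervocalic lenition)
Saranen 'resonvemr' matches the regular reflex exactly, so the pair is cognate.

yes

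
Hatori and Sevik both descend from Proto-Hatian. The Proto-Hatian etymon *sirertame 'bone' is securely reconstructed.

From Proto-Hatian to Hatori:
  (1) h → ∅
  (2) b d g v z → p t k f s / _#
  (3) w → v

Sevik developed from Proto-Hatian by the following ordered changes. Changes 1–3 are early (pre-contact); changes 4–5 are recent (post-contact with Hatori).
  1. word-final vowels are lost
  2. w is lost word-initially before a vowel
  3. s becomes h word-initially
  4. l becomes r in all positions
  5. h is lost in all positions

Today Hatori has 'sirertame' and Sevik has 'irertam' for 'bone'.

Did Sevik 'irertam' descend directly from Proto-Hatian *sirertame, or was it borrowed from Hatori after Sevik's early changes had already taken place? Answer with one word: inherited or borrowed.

inherited

If inherited, *sirertame would pass through all of Sevik's changes:
Sevik: start from *sirertame.
  rule 1 (apocope): sirertame → sirertam
  rule 2: no change — sirertam
  rule 3 (debuccalisation): sirertam → hirertam
  rule 4: no change — hirertam
  rule 5 (h-loss): hirertam → irertam
  ⇒ Sevik irertam
If borrowed from Hatori 'sirertame' after the early changes, it would undergo only the recent ones:
  rule 4 (unconditioned shift): no change (sirertame)
  rule 5 (h-loss): no change (sirertame)
  ⇒ as a loan: sirertame
Sevik 'irertam' matches the inherited outcome exactly, so it is an inherited cognate, not a loan.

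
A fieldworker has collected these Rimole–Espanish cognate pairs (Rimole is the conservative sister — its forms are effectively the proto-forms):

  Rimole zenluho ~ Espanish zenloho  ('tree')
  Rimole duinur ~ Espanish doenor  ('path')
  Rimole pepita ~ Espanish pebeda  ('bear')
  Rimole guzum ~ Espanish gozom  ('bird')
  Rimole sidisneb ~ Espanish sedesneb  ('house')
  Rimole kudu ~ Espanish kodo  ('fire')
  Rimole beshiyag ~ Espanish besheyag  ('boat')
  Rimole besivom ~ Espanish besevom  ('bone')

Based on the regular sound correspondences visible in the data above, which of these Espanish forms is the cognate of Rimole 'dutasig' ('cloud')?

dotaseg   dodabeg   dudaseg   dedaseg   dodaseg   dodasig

zenluho ~ zenloho, guzum ~ gozom — Rimole u corresponds to Espanish o after a consonant, before a consonant other than r, m, n, p, b, f, v.
pepita ~ pebeda — Rimole t corresponds to Espanish d between vowels (before a back vowel).
pepita ~ pebeda, sidisneb ~ sedesneb — Rimole i corresponds to Espanish e after a consonant, before a consonant other than r, m, n, p, b, f, v.
Applying these to Rimole 'dutasig':
  dutasig → dotasig   (u→o after a consonant, before a consonant other than r, m, n, p, b, f, v)
  dotasig → dodasig   (t→d between vowels (before a back vowel))
  dodasig → dodaseg   (i→e after a consonant, before a consonant other than r, m, n, p, b, f, v)
So the Espanish cognate is 'dodaseg'.

dodaseg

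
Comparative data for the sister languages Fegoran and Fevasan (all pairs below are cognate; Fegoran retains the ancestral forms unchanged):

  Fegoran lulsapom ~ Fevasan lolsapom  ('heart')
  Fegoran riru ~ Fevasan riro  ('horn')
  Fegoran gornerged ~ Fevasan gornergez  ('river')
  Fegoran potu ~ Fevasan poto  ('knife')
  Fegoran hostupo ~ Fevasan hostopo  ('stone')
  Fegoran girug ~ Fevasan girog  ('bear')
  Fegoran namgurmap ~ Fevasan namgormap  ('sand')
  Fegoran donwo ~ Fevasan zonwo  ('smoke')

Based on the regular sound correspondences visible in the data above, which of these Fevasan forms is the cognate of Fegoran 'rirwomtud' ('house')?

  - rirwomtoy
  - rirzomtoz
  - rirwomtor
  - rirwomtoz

lulsapom ~ lolsapom, girug ~ girog — Fegoran u corresponds to Fevasan o after a consonant, before a consonant other than r, m, n, p, b, f, v.
gornerged ~ gornergez — Fegoran d corresponds to Fevasan z word-finally.
Applying these to Fegoran 'rirwomtud':
  rirwomtud → rirwomtod   (u→o after a consonant, before a consonant other than r, m, n, p, b, f, v)
  rirwomtod → rirwomtoz   (d→z word-finally)
So the Fevasan cognate is 'rirwomtoz'.

rirwomtoz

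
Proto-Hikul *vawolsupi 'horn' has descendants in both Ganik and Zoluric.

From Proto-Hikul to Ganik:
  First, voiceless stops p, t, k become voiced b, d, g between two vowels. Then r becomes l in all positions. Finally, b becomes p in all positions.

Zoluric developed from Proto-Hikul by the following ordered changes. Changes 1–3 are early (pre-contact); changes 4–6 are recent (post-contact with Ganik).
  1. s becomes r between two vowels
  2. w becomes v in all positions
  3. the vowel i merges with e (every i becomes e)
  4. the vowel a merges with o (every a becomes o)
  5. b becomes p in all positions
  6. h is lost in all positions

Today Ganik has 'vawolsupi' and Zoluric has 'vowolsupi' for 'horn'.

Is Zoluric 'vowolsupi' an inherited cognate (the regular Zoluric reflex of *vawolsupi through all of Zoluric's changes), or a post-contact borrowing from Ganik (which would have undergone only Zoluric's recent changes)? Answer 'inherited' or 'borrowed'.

If inherited, *vawolsupi would pass through all of Zoluric's changes:
Zoluric: *vawolsupi > vavolsupi > vavolsupe > vovolsupe  (by unconditioned shift, vowel merger, vowel merger)
If borrowed from Ganik 'vawolsupi' after the early changes, it would undergo only the recent ones:
  rule 4 (vowel merger): vawolsupi → vowolsupi
  rule 5 (unconditioned shift): no change (vowolsupi)
  rule 6 (h-loss): no change (vowolsupi)
  ⇒ as a loan: vowolsupi
Zoluric 'vowolsupi' matches the loan outcome 'vowolsupi', not the inherited 'vovolsupe' — it skipped the early Zoluric changes, so it was borrowed from Ganik.

borrowed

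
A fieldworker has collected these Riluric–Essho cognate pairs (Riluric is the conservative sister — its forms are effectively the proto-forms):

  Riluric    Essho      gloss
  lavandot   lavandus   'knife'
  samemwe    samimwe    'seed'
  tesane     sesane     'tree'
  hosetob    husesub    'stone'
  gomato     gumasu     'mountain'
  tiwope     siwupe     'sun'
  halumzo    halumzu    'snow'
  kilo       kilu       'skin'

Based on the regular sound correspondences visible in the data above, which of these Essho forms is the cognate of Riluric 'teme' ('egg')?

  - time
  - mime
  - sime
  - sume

tesane ~ sesane — Riluric t corresponds to Essho s word-initially before a front vowel.
samemwe ~ samimwe — Riluric e corresponds to Essho i after a consonant, before a nasal.
Applying these to Riluric 'teme':
  teme → seme   (t→s word-initially before a front vowel)
  seme → sime   (e→i after a consonant, before a nasal)
So the Essho cognate is 'sime'.

sime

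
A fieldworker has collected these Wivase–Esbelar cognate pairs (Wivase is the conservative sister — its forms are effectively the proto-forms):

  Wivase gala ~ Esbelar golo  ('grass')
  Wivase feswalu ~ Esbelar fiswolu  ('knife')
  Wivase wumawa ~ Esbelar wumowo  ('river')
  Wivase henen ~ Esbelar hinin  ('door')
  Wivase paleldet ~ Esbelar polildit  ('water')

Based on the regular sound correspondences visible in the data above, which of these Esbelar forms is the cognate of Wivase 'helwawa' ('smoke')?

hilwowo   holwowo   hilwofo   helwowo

hilwowo

feswalu ~ fiswolu, paleldet ~ polildit — Wivase e corresponds to Esbelar i after a consonant, before a consonant other than r, m, n, p, b, f, v.
gala ~ golo, feswalu ~ fiswolu — Wivase a corresponds to Esbelar o after a consonant, before a consonant other than r, m, n, p, b, f, v.
gala ~ golo, wumawa ~ wumowo — Wivase a corresponds to Esbelar o word-finally.
Applying these to Wivase 'helwawa':
  helwawa → hilwawa   (e→i after a consonant, before a consonant other than r, m, n, p, b, f, v)
  hilwawa → hilwowa   (a→o after a consonant, before a consonant other than r, m, n, p, b, f, v)
  hilwowa → hilwowo   (a→o word-finally)
So the Esbelar cognate is 'hilwowo'.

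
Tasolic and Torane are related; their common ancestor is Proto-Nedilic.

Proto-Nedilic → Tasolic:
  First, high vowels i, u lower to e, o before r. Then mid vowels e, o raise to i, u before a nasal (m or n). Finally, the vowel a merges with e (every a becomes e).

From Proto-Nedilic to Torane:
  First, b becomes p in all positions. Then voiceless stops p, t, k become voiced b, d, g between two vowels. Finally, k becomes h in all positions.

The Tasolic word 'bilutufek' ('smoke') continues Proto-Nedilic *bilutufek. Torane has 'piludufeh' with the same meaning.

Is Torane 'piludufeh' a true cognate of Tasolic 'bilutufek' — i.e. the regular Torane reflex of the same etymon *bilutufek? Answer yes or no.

Derive the expected Torane reflex of *bilutufek:
Torane: start from *bilutufek.
  rule 1 (unconditioned shift): bilutufek → pilutufek
  rule 2 (intervocalic voicing): pilutufek → piludufek
  rule 3 (unconditioned shift): piludufek → piludufeh
  ⇒ Torane piludufeh
Torane 'piludufeh' matches the regular reflex exactly, so the pair is cognate.

yes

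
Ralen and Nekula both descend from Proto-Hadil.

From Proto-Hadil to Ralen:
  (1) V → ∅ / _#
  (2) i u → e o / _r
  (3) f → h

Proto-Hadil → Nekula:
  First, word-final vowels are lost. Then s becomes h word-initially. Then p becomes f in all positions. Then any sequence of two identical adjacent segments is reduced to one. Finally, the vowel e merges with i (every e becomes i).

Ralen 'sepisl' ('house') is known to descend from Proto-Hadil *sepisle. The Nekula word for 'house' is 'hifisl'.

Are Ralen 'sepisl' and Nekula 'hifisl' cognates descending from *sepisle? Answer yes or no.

yes

Derive the expected Nekula reflex of *sepisle:
Nekula: *sepisle > sepisl > hepisl > hefisl > hifisl  (by apocope, debuccalisation, unconditioned shift, vowel merger)
Nekula 'hifisl' matches the regular reflex exactly, so the pair is cognate.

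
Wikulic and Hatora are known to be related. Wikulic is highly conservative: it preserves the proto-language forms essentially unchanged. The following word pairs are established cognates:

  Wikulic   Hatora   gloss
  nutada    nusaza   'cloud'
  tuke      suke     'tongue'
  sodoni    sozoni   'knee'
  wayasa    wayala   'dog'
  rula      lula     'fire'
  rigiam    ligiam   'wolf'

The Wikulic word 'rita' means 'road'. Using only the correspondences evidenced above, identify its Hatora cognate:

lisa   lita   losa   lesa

rigiam ~ ligiam — Wikulic r corresponds to Hatora l word-initially before a front vowel.
nutada ~ nusaza — Wikulic t corresponds to Hatora s between vowels (before a back vowel).
Applying these to Wikulic 'rita':
  rita → lita   (r→l word-initially before a front vowel)
  lita → lisa   (t→s between vowels (before a back vowel))
So the Hatora cognate is 'lisa'.

lisa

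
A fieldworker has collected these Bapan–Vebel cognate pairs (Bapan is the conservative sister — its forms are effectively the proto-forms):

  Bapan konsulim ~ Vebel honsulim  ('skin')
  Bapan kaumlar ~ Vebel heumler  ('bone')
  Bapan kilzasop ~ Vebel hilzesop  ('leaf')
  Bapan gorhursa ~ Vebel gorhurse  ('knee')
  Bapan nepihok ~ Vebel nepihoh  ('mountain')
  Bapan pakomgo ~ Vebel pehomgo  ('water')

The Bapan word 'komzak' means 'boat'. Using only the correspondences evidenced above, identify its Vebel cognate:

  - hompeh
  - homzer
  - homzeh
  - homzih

konsulim ~ honsulim — Bapan k corresponds to Vebel h word-initially before a back vowel.
kilzasop ~ hilzesop, pakomgo ~ pehomgo — Bapan a corresponds to Vebel e after a consonant, before a consonant other than r, m, n, p, b, f, v.
nepihok ~ nepihoh — Bapan k corresponds to Vebel h word-finally.
Applying these to Bapan 'komzak':
  komzak → homzak   (k→h word-initially before a back vowel)
  homzak → homzek   (a→e after a consonant, before a consonant other than r, m, n, p, b, f, v)
  homzek → homzeh   (k→h word-finally)
So the Vebel cognate is 'homzeh'.

homzeh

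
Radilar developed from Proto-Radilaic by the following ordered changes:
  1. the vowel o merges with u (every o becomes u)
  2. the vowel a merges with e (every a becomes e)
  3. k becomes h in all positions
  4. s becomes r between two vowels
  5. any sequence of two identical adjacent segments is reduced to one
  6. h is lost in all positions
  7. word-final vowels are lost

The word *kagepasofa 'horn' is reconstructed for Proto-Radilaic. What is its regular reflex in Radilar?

Radilar: *kagepasofa > kagepasufa > kegepesufe > hegepesufe > hegeperufe > egeperufe > egeperuf  (by vowel merger, vowel merger, unconditioned shift, rhotacism, h-loss, apocope)

egeperuf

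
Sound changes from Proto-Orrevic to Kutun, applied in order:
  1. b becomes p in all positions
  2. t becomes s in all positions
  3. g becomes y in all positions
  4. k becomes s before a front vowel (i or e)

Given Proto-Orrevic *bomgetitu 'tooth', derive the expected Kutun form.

Kutun: *bomgetitu
  bomgetitu → pomgetitu   [unconditioned shift]
  pomgetitu → pomgesisu   [unconditioned shift]
  pomgesisu → pomyesisu   [unconditioned shift]
  pomyesisu (rule 4 does not apply)
  giving Kutun pomyesisu.

pomyesisu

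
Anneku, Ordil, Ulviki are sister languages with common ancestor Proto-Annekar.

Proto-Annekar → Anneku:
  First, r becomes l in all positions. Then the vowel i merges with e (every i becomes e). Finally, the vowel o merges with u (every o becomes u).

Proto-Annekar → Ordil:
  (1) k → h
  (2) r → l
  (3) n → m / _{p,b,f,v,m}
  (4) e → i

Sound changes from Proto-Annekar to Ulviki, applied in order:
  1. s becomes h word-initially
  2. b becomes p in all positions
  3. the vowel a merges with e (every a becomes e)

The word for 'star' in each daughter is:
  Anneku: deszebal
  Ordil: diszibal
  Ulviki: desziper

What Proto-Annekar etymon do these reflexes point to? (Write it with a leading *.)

*deszibar

Position 2: Anneku has e, Ordil has i, Ulviki has e. Taking the neighbouring segments as reconstructed: Anneku e could go back to *e or *i; Ordil i could go back to *e or *i; Ulviki e could go back to *a or *e — the one source consistent with every daughter is *e.
Position 6: Anneku has b, Ordil has b, Ulviki has p. Anneku preserves b here (none of its changes turn any other segment into b), so the proto-segment is *b.
Verify the candidate proto-form against each daughter:
Anneku: *deszibar
  deszibar → deszibal   [unconditioned shift]
  deszibal → deszebal   [vowel merger]
  deszebal (rule 3 does not apply)
  giving Anneku deszebal.
Ordil: *deszibar
  deszibar (rule 1 does not apply)
  deszibar → deszibal   [unconditioned shift]
  deszibal (rule 3 does not apply)
  deszibal → diszibal   [vowel merger]
  giving Ordil diszibal.
Ulviki: *deszibar
  deszibar (rule 1 does not apply)
  deszibar → deszipar   [unconditioned shift]
  deszipar → desziper   [vowel merger]
  giving Ulviki desziper.
No other proto-form is consistent with every reflex, so the reconstruction is *deszibar.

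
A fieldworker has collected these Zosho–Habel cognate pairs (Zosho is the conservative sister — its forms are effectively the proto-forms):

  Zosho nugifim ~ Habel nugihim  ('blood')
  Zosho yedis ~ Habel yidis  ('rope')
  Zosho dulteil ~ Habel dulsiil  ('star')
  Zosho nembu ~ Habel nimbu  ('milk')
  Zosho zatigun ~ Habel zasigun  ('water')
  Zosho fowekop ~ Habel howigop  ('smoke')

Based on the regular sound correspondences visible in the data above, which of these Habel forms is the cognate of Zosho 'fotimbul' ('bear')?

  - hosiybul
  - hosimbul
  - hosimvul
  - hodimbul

fowekop ~ howigop — Zosho f corresponds to Habel h word-initially before a back vowel.
zatigun ~ zasigun — Zosho t corresponds to Habel s between vowels (before a front vowel).
Applying these to Zosho 'fotimbul':
  fotimbul → hotimbul   (f→h word-initially before a back vowel)
  hotimbul → hosimbul   (t→s between vowels (before a front vowel))
So the Habel cognate is 'hosimbul'.

hosimbul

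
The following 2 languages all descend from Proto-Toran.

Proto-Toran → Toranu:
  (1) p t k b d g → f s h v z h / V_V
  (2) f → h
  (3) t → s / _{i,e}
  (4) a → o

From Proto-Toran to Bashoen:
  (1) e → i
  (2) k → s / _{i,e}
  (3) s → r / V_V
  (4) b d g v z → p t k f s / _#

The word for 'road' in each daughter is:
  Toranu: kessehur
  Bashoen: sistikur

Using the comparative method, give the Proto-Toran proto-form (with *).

Position 6: Toranu has h, Bashoen has k. Taking the neighbouring segments as reconstructed: Toranu h could go back to *p or *k or *g or *f or *h; Bashoen k can only go back to *k — the one source consistent with every daughter is *k.
Position 4: Toranu has s, Bashoen has t. Taking the neighbouring segments as reconstructed: Toranu s could go back to *t or *s; Bashoen t can only go back to *t — the one source consistent with every daughter is *t.
Continuing position by position gives *kestekur; check it forward:
Toranu: *kestekur > kestehur > kessehur  (by intervocalic lenition, palatalisation)
Bashoen: *kestekur > kistikur > sistikur  (by vowel merger, palatalisation)
No other proto-form is consistent with every reflex, so the reconstruction is *kestekur.

*kestekur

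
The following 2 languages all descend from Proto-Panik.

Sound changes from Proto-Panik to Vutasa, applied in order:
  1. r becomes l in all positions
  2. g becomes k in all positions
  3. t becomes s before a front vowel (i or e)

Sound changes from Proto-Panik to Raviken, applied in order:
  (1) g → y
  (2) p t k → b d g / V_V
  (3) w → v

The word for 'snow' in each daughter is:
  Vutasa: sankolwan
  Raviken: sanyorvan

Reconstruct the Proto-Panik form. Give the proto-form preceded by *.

Position 4: Vutasa has k, Raviken has y. Taking the neighbouring segments as reconstructed: Vutasa k could go back to *k or *g; Raviken y could go back to *g or *y — the one source consistent with every daughter is *g.
Position 6: Vutasa has l, Raviken has r. Raviken preserves r here (none of its changes turn any other segment into r), so the proto-segment is *r.
Position 7: Vutasa has w, Raviken has v. Vutasa preserves w here (none of its changes turn any other segment into w), so the proto-segment is *w.
Continuing position by position gives *sangorwan; check it forward:
Vutasa: *sangorwan
  sangorwan → sangolwan   [unconditioned shift]
  sangolwan → sankolwan   [unconditioned shift]
  sankolwan (rule 3 does not apply)
  giving Vutasa sankolwan.
Raviken: start from *sangorwan.
  rule 1 (unconditioned shift): sangorwan → sanyorwan
  rule 2: no change — sanyorwan
  rule 3 (unconditioned shift): sanyorwan → sanyorvan
  ⇒ Raviken sanyorvan
Only *sangorwan yields all of Vutasa sankolwan, Raviken sanyorvan.

*sangorwan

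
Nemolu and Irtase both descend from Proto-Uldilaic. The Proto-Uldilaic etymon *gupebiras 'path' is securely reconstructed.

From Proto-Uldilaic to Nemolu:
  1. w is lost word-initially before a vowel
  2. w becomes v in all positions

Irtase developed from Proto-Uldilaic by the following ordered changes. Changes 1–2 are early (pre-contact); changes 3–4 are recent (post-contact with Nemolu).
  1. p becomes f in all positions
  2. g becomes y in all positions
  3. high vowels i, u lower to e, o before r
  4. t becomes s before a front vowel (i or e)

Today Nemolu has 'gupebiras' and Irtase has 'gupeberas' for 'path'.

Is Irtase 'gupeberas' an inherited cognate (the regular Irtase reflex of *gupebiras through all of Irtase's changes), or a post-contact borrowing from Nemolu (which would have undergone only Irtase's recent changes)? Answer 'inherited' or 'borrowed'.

borrowed

If inherited, *gupebiras would pass through all of Irtase's changes:
Irtase: *gupebiras > gufebiras > yufebiras > yufeberas  (by unconditioned shift, unconditioned shift, pre-rhotic lowering)
If borrowed from Nemolu 'gupebiras' after the early changes, it would undergo only the recent ones:
  rule 3 (pre-rhotic lowering): gupebiras → gupeberas
  rule 4 (palatalisation): no change (gupeberas)
  ⇒ as a loan: gupeberas
Irtase 'gupeberas' matches the loan outcome 'gupeberas', not the inherited 'yufeberas' — it skipped the early Irtase changes, so it was borrowed from Nemolu.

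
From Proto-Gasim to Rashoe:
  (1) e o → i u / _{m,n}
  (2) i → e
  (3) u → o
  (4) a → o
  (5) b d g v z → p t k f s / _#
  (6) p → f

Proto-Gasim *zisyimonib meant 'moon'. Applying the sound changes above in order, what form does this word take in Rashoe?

zesyemonef

Rashoe: *zisyimonib > zisyimunib > zesyemuneb > zesyemoneb > zesyemonep > zesyemonef  (by pre-nasal raising, vowel merger, vowel merger, final devoicing, unconditioned shift)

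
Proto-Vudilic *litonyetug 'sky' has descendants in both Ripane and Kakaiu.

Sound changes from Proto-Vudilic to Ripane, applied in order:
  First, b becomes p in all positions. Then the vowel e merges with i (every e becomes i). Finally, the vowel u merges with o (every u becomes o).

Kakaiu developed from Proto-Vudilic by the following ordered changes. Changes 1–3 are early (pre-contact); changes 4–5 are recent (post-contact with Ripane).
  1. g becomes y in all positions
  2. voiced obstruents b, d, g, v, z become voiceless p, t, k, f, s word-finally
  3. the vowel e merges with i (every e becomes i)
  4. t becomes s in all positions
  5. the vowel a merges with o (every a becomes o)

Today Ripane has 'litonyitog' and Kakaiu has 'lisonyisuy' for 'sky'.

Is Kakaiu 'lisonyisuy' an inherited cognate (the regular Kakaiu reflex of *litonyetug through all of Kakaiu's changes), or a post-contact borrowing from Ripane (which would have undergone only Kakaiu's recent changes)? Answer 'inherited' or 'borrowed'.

inherited

If inherited, *litonyetug would pass through all of Kakaiu's changes:
Kakaiu: start from *litonyetug.
  rule 1 (unconditioned shift): litonyetug → litonyetuy
  rule 2: no change — litonyetuy
  rule 3 (vowel merger): litonyetuy → litonyituy
  rule 4 (unconditioned shift): litonyituy → lisonyisuy
  rule 5: no change — lisonyisuy
  ⇒ Kakaiu lisonyisuy
If borrowed from Ripane 'litonyitog' after the early changes, it would undergo only the recent ones:
  rule 4 (unconditioned shift): litonyitog → lisonyisog
  rule 5 (vowel merger): no change (lisonyisog)
  ⇒ as a loan: lisonyisog
Kakaiu 'lisonyisuy' matches the inherited outcome exactly, so it is an inherited cognate, not a loan.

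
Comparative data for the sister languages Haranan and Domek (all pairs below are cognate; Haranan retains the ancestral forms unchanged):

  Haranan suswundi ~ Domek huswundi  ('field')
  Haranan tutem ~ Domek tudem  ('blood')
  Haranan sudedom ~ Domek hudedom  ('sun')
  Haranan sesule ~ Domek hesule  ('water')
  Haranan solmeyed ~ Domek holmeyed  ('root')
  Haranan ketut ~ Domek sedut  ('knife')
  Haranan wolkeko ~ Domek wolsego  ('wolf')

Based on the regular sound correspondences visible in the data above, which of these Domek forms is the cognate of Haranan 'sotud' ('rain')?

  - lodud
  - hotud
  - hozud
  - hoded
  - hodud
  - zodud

hodud

solmeyed ~ holmeyed — Haranan s corresponds to Domek h word-initially before a back vowel.
ketut ~ sedut — Haranan t corresponds to Domek d between vowels (before a back vowel).
Applying these to Haranan 'sotud':
  sotud → hotud   (s→h word-initially before a back vowel)
  hotud → hodud   (t→d between vowels (before a back vowel))
So the Domek cognate is 'hodud'.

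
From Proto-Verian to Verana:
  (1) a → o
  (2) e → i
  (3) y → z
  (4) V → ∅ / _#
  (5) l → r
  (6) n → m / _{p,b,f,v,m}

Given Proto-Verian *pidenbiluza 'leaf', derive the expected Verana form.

Verana: *pidenbiluza
  pidenbiluza → pidenbiluzo   [vowel merger]
  pidenbiluzo → pidinbiluzo   [vowel merger]
  pidinbiluzo (rule 3 does not apply)
  pidinbiluzo → pidinbiluz   [apocope]
  pidinbiluz → pidinbiruz   [unconditioned shift]
  pidinbiruz → pidimbiruz   [nasal place assimilation]
  giving Verana pidimbiruz.

pidimbiruz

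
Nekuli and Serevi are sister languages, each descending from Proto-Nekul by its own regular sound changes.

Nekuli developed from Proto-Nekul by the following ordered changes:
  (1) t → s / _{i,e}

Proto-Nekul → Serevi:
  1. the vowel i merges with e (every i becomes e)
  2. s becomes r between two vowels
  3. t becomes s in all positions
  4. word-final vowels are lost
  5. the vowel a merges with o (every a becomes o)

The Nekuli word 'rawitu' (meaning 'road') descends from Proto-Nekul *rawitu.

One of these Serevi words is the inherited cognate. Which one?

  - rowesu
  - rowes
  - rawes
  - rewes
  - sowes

Serevi: start from *rawitu.
  rule 1 (vowel merger): rawitu → rawetu
  rule 2: no change — rawetu
  rule 3 (unconditioned shift): rawetu → rawesu
  rule 4 (apocope): rawesu → rawes
  rule 5 (vowel merger): rawes → rowes
  ⇒ Serevi rowes

rowes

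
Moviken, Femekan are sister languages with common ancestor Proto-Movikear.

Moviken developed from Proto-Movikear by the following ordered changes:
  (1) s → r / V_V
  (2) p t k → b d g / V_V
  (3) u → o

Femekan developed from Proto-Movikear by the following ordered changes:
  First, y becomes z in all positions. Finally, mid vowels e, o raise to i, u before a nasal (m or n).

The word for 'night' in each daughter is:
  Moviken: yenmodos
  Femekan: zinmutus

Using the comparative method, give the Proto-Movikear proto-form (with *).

*yenmutus

Position 7: Moviken has o, Femekan has u. Taking the neighbouring segments as reconstructed: Moviken o could go back to *o or *u; Femekan u can only go back to *u — the one source consistent with every daughter is *u.
Position 2: Moviken has e, Femekan has i. Moviken preserves e here (none of its changes turn any other segment into e), so the proto-segment is *e.
Position 5: Moviken has o, Femekan has u. Taking the neighbouring segments as reconstructed: Moviken o could go back to *o or *u; Femekan u can only go back to *u — the one source consistent with every daughter is *u.
This points to *yenmutus. Verify forward in each daughter:
Moviken: *yenmutus
  yenmutus (rule 1 does not apply)
  yenmutus → yenmudus   [intervocalic voicing]
  yenmudus → yenmodos   [vowel merger]
  giving Moviken yenmodos.
Femekan: *yenmutus > zenmutus > zinmutus  (by unconditioned shift, pre-nasal raising)
No other proto-form is consistent with every reflex, so the reconstruction is *yenmutus.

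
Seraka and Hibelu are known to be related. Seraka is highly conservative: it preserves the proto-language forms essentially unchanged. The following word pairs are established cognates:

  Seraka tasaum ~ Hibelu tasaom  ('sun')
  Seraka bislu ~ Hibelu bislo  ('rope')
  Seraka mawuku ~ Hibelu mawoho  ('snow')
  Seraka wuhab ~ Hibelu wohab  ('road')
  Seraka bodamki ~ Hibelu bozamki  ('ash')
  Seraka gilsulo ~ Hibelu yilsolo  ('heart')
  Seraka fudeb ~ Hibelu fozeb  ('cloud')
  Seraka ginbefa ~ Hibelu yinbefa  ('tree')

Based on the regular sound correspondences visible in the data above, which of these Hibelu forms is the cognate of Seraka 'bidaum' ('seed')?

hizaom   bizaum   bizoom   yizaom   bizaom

bodamki ~ bozamki — Seraka d corresponds to Hibelu z between vowels (before a back vowel).
tasaum ~ tasaom — Seraka u corresponds to Hibelu o after a vowel, before a nasal.
Applying these to Seraka 'bidaum':
  bidaum → bizaum   (d→z between vowels (before a back vowel))
  bizaum → bizaom   (u→o after a vowel, before a nasal)
So the Hibelu cognate is 'bizaom'.

bizaom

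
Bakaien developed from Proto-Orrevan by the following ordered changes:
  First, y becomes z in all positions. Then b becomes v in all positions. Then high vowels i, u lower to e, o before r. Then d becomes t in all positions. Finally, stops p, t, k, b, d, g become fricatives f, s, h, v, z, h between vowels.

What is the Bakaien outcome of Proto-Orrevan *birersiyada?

verersizasa

Bakaien: start from *birersiyada.
  rule 1 (unconditioned shift): birersiyada → birersizada
  rule 2 (unconditioned shift): birersizada → virersizada
  rule 3 (pre-rhotic lowering): virersizada → verersizada
  rule 4 (unconditioned shift): verersizada → verersizata
  rule 5 (intervocalic lenition): verersizata → verersizasa
  ⇒ Bakaien verersizasa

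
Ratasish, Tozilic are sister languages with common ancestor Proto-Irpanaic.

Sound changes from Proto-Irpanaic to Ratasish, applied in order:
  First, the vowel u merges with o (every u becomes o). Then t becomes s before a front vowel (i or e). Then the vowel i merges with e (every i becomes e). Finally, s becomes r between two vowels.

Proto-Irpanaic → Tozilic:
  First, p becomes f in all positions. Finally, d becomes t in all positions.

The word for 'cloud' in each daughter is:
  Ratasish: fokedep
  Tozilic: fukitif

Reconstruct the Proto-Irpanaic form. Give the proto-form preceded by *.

Position 6: Ratasish has e, Tozilic has i. Tozilic preserves i here (none of its changes turn any other segment into i), so the proto-segment is *i.
Position 4: Ratasish has e, Tozilic has i. Tozilic preserves i here (none of its changes turn any other segment into i), so the proto-segment is *i.
This points to *fukidip. Verify forward in each daughter:
Ratasish: start from *fukidip.
  rule 1 (vowel merger): fukidip → fokidip
  rule 2: no change — fokidip
  rule 3 (vowel merger): fokidip → fokedep
  rule 4: no change — fokedep
  ⇒ Ratasish fokedep
Tozilic: *fukidip > fukidif > fukitif  (by unconditioned shift, unconditioned shift)
*fukidip is the unique common source.

*fukidip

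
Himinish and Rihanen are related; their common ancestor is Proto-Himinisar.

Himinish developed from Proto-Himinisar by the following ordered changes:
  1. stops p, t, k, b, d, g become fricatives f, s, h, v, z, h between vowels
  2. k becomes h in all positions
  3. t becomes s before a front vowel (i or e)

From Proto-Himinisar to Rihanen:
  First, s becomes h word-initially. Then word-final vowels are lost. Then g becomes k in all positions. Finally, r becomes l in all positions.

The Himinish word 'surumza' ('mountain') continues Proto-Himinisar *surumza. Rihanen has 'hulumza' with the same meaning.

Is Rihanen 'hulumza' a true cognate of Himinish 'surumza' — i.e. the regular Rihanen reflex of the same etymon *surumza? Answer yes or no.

no

Derive the expected Rihanen reflex of *surumza:
Rihanen: start from *surumza.
  rule 1 (debuccalisation): surumza → hurumza
  rule 2 (apocope): hurumza → hurumz
  rule 3: no change — hurumz
  rule 4 (unconditioned shift): hurumz → hulumz
  ⇒ Rihanen hulumz
The regular Rihanen reflex would be 'hulumz', but the attested form is 'hulumza'. The correspondence is irregular, so they are not cognates (the Rihanen form has a different source).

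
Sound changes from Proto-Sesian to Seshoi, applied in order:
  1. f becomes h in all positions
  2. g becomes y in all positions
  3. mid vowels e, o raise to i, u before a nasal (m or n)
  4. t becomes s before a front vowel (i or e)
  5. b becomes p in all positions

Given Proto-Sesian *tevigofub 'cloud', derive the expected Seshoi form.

Seshoi: *tevigofub
  tevigofub → tevigohub   [unconditioned shift]
  tevigohub → teviyohub   [unconditioned shift]
  teviyohub (rule 3 does not apply)
  teviyohub → seviyohub   [palatalisation]
  seviyohub → seviyohup   [unconditioned shift]
  giving Seshoi seviyohup.

seviyohup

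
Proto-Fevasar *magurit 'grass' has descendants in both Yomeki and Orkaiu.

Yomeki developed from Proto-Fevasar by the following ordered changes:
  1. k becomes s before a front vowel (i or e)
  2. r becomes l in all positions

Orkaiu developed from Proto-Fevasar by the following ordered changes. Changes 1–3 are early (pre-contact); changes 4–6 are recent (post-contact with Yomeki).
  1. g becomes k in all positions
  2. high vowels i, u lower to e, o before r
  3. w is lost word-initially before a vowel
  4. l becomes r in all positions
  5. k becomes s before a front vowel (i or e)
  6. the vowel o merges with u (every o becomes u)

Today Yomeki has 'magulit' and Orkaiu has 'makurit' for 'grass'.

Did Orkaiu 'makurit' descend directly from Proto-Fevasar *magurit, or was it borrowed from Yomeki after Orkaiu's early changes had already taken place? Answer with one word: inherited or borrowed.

If inherited, *magurit would pass through all of Orkaiu's changes:
Orkaiu: *magurit
  magurit → makurit   [unconditioned shift]
  makurit → makorit   [pre-rhotic lowering]
  makorit (rule 3 does not apply)
  makorit (rule 4 does not apply)
  makorit (rule 5 does not apply)
  makorit → makurit   [vowel merger]
  giving Orkaiu makurit.
If borrowed from Yomeki 'magulit' after the early changes, it would undergo only the recent ones:
  rule 4 (unconditioned shift): magulit → magurit
  rule 5 (palatalisation): no change (magurit)
  rule 6 (vowel merger): no change (magurit)
  ⇒ as a loan: magurit
Orkaiu 'makurit' matches the inherited outcome exactly, so it is an inherited cognate, not a loan.

inherited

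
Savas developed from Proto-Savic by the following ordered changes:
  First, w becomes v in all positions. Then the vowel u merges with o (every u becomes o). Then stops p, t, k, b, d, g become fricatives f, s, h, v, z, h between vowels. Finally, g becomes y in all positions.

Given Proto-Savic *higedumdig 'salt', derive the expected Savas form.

Savas: *higedumdig
  higedumdig (rule 1 does not apply)
  higedumdig → higedomdig   [vowel merger]
  higedomdig → hihezomdig   [intervocalic lenition]
  hihezomdig → hihezomdiy   [unconditioned shift]
  giving Savas hihezomdiy.

hihezomdiy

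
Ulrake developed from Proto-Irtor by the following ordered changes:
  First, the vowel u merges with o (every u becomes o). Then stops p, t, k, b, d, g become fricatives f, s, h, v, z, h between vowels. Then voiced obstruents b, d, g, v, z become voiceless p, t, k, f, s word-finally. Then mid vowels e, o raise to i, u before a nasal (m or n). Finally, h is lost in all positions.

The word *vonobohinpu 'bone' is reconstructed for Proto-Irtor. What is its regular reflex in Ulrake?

Ulrake: *vonobohinpu
  vonobohinpu → vonobohinpo   [vowel merger]
  vonobohinpo → vonovohinpo   [intervocalic lenition]
  vonovohinpo (rule 3 does not apply)
  vonovohinpo → vunovohinpo   [pre-nasal raising]
  vunovohinpo → vunovoinpo   [h-loss]
  giving Ulrake vunovoinpo.

vunovoinpo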